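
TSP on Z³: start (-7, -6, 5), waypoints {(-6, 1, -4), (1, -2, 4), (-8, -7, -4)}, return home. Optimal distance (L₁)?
52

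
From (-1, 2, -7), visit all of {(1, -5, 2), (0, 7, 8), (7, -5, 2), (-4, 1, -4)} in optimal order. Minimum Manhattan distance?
54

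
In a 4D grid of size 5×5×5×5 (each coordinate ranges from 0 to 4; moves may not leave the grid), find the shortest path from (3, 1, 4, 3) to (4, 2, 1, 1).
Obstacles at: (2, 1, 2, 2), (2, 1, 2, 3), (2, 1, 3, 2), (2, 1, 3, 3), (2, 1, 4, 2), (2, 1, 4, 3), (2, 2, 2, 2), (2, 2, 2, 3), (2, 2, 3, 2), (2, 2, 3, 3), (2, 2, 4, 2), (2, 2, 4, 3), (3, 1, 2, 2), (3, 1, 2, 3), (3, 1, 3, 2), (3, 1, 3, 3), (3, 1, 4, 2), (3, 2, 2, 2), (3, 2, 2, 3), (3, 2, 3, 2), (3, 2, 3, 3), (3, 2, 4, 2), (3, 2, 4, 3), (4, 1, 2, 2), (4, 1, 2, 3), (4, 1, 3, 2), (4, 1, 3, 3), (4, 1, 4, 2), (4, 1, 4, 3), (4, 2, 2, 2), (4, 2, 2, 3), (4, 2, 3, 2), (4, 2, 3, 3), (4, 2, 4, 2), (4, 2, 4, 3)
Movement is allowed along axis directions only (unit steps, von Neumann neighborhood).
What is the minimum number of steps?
9
(one shortest path: (3, 1, 4, 3) → (3, 0, 4, 3) → (4, 0, 4, 3) → (4, 0, 3, 3) → (4, 0, 2, 3) → (4, 0, 1, 3) → (4, 1, 1, 3) → (4, 2, 1, 3) → (4, 2, 1, 2) → (4, 2, 1, 1))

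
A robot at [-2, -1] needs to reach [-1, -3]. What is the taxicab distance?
3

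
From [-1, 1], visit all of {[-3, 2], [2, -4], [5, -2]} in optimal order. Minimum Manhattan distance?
19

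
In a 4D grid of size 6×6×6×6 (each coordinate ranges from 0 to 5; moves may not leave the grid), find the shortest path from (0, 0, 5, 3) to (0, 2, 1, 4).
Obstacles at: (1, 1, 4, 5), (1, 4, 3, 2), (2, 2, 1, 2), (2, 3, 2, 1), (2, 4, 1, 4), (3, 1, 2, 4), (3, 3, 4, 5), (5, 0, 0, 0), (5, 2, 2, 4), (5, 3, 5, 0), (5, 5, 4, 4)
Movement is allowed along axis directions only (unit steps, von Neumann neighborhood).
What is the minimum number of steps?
7
(one shortest path: (0, 0, 5, 3) → (0, 1, 5, 3) → (0, 2, 5, 3) → (0, 2, 4, 3) → (0, 2, 3, 3) → (0, 2, 2, 3) → (0, 2, 1, 3) → (0, 2, 1, 4))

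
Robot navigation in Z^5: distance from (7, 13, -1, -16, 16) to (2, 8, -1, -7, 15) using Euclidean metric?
11.4891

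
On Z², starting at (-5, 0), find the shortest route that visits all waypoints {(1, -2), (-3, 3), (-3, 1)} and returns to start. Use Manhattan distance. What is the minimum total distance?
22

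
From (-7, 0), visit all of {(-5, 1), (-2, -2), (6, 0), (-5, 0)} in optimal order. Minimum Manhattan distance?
19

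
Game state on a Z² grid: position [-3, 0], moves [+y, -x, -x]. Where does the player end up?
(-5, 1)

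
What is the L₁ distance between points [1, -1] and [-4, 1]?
7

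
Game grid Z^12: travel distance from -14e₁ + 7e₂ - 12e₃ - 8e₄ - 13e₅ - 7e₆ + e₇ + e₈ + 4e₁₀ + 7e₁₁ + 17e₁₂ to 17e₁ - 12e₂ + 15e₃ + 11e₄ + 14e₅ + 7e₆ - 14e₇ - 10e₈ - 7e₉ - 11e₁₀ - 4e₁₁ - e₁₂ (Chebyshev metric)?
31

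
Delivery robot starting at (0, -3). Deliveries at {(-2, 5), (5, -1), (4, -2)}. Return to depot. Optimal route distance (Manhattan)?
30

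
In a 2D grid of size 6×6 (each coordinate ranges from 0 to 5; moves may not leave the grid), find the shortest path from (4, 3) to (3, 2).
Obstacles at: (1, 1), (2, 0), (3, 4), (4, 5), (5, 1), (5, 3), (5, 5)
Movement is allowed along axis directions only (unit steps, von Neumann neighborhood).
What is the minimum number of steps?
2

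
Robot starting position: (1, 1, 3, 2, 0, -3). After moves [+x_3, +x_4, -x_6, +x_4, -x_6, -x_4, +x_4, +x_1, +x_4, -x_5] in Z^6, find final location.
(2, 1, 4, 5, -1, -5)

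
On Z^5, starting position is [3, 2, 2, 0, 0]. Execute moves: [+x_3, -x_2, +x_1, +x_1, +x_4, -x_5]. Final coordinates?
(5, 1, 3, 1, -1)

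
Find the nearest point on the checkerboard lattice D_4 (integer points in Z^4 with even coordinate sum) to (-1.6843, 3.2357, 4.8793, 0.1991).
(-2, 3, 5, 0)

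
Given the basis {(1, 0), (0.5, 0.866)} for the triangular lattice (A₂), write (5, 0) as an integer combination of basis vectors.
5b₁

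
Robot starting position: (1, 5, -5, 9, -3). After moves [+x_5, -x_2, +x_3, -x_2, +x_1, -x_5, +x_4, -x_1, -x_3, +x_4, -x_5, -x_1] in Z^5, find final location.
(0, 3, -5, 11, -4)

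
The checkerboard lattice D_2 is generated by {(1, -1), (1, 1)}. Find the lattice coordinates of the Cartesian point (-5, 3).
-4b₁ - b₂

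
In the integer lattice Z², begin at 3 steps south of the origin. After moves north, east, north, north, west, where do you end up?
(0, 0)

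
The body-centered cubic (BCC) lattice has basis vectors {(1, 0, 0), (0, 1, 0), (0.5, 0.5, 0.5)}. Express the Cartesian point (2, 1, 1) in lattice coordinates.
b₁ + 2b₃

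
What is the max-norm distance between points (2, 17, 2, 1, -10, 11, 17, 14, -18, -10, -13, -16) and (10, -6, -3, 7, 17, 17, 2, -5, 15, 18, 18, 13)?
33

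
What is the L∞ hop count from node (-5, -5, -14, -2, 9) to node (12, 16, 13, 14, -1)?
27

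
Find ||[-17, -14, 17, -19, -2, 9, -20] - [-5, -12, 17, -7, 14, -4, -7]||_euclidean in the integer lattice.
29.7658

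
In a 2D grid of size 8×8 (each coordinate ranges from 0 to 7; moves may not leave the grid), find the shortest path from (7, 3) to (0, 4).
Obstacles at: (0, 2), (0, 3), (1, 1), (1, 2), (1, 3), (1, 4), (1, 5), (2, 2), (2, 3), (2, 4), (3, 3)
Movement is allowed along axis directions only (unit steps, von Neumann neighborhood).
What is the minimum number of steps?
12
(one shortest path: (7, 3) → (6, 3) → (5, 3) → (4, 3) → (4, 4) → (3, 4) → (3, 5) → (2, 5) → (2, 6) → (1, 6) → (0, 6) → (0, 5) → (0, 4))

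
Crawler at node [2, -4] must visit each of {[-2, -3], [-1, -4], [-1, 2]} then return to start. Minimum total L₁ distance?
20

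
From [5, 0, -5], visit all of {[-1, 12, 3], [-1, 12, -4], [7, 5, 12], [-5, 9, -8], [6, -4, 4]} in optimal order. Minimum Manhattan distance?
74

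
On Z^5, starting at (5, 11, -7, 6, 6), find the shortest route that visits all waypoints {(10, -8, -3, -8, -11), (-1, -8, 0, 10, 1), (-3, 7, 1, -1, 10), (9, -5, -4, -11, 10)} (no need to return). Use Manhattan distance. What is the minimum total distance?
142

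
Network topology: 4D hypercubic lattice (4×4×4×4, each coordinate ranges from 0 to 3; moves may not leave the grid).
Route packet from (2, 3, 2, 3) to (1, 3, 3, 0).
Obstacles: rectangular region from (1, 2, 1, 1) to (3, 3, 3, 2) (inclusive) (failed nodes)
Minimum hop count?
7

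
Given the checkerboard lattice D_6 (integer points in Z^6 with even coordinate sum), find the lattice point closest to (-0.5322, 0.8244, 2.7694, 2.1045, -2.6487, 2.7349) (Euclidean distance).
(0, 1, 3, 2, -3, 3)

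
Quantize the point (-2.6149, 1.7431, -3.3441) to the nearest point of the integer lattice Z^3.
(-3, 2, -3)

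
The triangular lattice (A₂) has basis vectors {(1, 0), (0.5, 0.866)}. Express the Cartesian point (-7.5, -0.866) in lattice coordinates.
-7b₁ - b₂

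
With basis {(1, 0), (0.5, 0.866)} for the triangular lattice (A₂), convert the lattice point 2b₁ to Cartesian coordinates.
(2, 0)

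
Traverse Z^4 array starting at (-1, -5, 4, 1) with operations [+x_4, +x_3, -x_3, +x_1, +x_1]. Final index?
(1, -5, 4, 2)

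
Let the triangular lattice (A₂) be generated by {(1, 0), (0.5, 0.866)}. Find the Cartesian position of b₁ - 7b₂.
(-2.5, -6.062)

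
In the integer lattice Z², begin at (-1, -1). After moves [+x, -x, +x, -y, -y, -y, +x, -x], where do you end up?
(0, -4)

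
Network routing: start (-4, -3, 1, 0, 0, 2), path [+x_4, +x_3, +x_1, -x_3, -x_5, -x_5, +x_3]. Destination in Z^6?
(-3, -3, 2, 1, -2, 2)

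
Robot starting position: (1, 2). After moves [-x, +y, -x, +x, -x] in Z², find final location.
(-1, 3)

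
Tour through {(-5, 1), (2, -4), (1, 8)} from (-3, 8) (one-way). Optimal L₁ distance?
29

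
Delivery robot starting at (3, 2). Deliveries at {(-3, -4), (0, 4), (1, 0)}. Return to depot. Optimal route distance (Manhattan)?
28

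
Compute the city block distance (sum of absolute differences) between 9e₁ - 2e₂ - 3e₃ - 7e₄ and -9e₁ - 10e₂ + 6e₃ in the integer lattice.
42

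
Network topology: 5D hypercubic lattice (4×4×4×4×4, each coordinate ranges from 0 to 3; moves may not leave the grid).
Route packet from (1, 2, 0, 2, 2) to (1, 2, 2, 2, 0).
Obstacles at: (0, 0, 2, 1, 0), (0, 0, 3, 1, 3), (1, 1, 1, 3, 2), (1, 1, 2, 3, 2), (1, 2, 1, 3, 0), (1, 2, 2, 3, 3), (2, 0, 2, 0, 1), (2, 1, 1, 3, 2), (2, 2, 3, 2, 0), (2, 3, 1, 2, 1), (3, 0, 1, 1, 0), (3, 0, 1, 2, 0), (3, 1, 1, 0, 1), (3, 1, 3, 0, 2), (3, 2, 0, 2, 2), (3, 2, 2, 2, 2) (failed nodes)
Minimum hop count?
4
(one shortest path: (1, 2, 0, 2, 2) → (1, 2, 1, 2, 2) → (1, 2, 2, 2, 2) → (1, 2, 2, 2, 1) → (1, 2, 2, 2, 0))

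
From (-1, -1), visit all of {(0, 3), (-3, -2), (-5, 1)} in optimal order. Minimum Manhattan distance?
15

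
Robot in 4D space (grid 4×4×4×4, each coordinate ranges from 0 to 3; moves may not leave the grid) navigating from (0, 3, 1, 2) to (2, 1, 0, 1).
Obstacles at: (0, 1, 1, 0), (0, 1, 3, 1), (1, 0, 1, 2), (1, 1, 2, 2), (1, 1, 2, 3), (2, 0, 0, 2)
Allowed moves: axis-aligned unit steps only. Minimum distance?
6
(one shortest path: (0, 3, 1, 2) → (1, 3, 1, 2) → (2, 3, 1, 2) → (2, 2, 1, 2) → (2, 1, 1, 2) → (2, 1, 0, 2) → (2, 1, 0, 1))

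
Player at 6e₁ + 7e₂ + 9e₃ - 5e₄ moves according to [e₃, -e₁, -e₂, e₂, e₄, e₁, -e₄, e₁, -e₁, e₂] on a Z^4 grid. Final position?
(6, 8, 10, -5)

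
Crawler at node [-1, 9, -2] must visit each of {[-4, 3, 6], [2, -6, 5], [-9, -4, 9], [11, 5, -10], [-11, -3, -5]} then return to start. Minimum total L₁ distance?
126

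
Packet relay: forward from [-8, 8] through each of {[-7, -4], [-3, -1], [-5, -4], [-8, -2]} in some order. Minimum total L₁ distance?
20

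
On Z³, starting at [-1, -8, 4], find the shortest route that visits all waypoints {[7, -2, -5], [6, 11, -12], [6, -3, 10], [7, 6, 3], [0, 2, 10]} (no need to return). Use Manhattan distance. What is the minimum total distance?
82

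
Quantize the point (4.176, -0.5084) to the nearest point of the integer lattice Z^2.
(4, -1)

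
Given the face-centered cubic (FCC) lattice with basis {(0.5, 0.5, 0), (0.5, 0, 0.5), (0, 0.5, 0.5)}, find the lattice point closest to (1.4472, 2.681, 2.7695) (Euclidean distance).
(1.5, 2.5, 3)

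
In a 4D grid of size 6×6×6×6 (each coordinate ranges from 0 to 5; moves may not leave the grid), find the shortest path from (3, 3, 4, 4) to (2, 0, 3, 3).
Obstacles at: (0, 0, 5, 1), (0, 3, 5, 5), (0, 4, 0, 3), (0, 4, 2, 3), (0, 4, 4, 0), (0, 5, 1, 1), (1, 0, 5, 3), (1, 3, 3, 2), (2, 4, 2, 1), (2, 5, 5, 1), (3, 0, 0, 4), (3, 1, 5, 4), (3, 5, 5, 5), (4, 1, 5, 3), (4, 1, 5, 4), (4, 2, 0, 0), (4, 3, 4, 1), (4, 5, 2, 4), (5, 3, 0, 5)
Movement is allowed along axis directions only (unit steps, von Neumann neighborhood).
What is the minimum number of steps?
6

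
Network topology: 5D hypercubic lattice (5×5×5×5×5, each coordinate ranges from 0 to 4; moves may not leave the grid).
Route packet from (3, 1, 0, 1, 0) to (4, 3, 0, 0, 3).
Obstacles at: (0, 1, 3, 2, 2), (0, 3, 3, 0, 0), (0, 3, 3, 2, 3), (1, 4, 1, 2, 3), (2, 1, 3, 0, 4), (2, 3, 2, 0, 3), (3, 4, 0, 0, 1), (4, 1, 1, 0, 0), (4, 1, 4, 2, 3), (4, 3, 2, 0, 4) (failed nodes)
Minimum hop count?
7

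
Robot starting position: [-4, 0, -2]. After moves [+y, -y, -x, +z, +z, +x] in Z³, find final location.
(-4, 0, 0)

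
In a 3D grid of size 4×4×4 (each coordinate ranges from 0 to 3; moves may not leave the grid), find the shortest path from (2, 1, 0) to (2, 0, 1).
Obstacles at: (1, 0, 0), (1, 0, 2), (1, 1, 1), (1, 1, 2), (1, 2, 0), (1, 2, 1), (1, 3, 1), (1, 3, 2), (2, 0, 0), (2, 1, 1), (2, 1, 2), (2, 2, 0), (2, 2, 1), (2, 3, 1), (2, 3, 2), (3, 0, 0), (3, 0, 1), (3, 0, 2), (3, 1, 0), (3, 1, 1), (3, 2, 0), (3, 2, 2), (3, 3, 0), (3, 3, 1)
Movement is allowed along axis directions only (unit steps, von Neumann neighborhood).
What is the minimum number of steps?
6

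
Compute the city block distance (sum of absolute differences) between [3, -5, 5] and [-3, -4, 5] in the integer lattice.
7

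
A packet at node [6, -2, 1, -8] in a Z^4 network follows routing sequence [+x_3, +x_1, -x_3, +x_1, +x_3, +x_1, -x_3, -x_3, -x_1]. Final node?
(8, -2, 0, -8)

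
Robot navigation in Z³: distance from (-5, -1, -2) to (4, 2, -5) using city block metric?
15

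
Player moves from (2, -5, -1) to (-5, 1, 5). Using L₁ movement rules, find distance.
19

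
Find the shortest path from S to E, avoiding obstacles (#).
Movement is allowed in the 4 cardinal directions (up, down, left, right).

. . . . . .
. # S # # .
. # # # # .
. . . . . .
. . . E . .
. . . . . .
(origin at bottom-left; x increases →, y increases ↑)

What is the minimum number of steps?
10
(one shortest path: (2, 4) → (2, 5) → (1, 5) → (0, 5) → (0, 4) → (0, 3) → (0, 2) → (1, 2) → (2, 2) → (3, 2) → (3, 1))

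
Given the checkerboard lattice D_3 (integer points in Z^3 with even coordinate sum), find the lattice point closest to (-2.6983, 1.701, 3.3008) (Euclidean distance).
(-3, 2, 3)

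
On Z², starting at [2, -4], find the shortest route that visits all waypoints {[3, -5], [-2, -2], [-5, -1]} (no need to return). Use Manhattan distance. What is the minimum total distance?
14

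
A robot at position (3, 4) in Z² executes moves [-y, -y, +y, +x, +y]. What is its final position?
(4, 4)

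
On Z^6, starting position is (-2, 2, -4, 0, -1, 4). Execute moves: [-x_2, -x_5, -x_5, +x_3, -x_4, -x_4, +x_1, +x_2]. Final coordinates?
(-1, 2, -3, -2, -3, 4)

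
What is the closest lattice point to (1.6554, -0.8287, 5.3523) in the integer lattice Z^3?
(2, -1, 5)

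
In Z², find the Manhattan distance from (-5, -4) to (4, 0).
13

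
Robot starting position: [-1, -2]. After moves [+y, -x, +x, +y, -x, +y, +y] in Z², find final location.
(-2, 2)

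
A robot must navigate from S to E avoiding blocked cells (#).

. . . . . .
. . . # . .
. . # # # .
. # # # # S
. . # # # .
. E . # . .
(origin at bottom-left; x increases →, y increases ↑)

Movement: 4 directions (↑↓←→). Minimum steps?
14
(one shortest path: (5, 2) → (5, 3) → (5, 4) → (4, 4) → (4, 5) → (3, 5) → (2, 5) → (1, 5) → (0, 5) → (0, 4) → (0, 3) → (0, 2) → (0, 1) → (1, 1) → (1, 0))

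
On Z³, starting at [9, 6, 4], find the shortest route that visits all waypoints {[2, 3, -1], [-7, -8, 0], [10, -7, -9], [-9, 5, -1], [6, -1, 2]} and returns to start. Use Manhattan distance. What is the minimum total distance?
104
(one optimal route: (9, 6, 4) → (2, 3, -1) → (-9, 5, -1) → (-7, -8, 0) → (10, -7, -9) → (6, -1, 2) → (9, 6, 4))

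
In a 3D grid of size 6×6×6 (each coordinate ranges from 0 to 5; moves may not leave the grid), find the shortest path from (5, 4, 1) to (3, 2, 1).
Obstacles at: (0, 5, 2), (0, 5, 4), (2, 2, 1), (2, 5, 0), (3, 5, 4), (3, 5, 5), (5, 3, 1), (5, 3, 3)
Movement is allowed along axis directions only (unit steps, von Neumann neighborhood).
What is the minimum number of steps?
4
(one shortest path: (5, 4, 1) → (4, 4, 1) → (3, 4, 1) → (3, 3, 1) → (3, 2, 1))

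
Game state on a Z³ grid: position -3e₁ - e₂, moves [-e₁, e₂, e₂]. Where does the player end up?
(-4, 1, 0)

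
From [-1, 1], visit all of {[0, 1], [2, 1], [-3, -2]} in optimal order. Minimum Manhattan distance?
11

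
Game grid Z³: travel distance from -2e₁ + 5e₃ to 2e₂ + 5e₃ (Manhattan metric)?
4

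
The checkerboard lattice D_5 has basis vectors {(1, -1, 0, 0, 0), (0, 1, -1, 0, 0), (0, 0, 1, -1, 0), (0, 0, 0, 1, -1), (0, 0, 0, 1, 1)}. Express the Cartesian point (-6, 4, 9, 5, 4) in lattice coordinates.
-6b₁ - 2b₂ + 7b₃ + 4b₄ + 8b₅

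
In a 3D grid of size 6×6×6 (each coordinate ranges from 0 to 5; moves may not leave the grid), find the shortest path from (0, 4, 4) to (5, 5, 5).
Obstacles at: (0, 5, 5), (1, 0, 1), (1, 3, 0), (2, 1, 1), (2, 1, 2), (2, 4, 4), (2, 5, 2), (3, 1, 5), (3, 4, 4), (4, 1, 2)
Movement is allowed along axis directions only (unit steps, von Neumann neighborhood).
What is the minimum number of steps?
7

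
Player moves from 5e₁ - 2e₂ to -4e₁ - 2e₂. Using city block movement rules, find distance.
9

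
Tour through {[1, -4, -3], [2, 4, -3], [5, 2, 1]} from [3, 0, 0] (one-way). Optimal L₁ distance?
23
(one optimal route: (3, 0, 0) → (5, 2, 1) → (2, 4, -3) → (1, -4, -3))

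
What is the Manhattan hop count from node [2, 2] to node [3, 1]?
2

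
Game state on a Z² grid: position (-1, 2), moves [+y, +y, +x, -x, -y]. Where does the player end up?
(-1, 3)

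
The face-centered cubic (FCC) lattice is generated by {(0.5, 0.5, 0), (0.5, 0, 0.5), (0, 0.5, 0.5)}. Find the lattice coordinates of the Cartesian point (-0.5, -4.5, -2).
-3b₁ + 2b₂ - 6b₃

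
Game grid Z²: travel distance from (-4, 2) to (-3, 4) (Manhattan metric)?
3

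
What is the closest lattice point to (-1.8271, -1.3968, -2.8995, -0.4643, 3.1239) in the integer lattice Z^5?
(-2, -1, -3, 0, 3)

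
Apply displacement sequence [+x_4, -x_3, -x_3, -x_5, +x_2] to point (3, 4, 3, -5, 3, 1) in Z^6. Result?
(3, 5, 1, -4, 2, 1)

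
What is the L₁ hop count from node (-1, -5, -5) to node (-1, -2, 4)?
12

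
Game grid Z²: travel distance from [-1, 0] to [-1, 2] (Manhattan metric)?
2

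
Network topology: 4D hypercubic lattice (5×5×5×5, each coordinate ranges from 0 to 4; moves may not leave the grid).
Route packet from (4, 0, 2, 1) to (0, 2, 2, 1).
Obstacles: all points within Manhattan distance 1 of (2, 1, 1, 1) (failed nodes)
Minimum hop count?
6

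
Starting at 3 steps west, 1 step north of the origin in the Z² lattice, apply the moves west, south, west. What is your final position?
(-5, 0)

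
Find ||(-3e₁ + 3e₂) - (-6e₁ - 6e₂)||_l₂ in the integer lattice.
9.48683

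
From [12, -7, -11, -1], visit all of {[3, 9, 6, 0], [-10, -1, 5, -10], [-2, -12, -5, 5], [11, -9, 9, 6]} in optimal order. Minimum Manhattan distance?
131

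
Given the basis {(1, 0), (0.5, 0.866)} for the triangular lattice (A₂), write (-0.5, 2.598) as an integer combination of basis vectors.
-2b₁ + 3b₂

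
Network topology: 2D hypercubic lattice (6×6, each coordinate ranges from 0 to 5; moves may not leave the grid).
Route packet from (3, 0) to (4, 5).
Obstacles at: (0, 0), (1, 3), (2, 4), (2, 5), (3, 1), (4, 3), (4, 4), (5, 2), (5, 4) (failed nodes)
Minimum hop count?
8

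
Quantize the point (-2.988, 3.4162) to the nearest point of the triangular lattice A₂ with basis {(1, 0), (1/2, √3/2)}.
(-3, 3.464)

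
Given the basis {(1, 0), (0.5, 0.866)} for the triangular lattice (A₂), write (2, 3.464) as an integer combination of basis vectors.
4b₂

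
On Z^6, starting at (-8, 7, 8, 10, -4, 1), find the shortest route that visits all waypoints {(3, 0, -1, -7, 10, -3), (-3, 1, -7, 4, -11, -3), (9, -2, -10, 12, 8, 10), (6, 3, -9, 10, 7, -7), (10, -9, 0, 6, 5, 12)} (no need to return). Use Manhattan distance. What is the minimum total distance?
184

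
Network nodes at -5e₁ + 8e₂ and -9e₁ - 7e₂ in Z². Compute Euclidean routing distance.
15.5242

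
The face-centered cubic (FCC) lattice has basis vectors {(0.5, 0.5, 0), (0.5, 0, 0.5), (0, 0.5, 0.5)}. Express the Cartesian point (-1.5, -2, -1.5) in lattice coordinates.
-2b₁ - b₂ - 2b₃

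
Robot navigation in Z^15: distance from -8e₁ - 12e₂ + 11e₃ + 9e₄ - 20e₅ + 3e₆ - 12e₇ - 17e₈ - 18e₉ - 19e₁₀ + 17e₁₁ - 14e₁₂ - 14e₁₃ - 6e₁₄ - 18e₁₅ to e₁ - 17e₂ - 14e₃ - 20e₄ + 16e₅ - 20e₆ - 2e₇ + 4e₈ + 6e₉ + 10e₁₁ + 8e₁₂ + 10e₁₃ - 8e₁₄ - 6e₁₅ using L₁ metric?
268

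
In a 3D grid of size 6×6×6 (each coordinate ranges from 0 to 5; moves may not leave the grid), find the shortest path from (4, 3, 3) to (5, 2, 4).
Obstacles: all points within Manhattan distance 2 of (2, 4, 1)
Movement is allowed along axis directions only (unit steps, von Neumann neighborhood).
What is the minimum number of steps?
3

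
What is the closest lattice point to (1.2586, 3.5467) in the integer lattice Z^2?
(1, 4)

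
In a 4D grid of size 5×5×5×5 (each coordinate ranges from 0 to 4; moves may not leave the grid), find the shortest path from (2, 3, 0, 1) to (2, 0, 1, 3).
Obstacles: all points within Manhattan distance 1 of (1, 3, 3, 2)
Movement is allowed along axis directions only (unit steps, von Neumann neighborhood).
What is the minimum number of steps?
6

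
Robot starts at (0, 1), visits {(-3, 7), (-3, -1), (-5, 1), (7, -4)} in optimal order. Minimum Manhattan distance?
34
(one optimal route: (0, 1) → (-3, 7) → (-5, 1) → (-3, -1) → (7, -4))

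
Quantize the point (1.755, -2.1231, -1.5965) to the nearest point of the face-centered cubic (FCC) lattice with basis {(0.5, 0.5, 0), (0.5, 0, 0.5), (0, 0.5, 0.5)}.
(1.5, -2, -1.5)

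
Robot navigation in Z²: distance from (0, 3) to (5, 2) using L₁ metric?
6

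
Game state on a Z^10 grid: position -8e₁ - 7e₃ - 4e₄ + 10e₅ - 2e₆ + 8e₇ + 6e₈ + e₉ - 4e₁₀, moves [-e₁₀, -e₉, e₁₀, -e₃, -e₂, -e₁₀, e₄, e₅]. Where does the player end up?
(-8, -1, -8, -3, 11, -2, 8, 6, 0, -5)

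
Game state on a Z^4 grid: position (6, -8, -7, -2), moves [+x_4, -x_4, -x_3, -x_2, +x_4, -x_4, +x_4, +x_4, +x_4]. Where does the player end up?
(6, -9, -8, 1)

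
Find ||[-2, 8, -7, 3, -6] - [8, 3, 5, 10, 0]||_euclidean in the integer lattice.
18.8149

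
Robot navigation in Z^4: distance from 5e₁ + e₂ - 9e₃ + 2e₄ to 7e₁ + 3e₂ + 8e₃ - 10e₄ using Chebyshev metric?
17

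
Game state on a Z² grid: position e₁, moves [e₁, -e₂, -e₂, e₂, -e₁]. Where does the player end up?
(1, -1)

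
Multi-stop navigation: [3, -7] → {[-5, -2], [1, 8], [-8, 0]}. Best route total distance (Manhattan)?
35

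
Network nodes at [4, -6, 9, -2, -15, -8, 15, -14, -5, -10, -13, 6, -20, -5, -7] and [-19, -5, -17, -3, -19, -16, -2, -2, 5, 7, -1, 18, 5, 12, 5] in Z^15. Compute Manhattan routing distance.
197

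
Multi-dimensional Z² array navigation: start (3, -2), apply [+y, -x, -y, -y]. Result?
(2, -3)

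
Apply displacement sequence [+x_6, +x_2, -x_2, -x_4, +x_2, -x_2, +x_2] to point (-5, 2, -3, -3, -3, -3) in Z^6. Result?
(-5, 3, -3, -4, -3, -2)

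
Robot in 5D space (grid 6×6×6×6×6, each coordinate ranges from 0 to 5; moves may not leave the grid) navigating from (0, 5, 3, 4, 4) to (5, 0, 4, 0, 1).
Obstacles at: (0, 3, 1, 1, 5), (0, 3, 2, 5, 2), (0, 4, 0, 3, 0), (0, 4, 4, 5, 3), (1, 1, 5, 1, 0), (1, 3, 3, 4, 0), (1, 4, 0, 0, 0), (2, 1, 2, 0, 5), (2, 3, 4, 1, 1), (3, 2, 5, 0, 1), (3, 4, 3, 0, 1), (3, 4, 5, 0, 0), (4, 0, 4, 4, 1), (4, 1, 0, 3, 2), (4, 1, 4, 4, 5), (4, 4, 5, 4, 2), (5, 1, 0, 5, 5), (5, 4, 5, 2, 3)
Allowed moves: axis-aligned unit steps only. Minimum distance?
18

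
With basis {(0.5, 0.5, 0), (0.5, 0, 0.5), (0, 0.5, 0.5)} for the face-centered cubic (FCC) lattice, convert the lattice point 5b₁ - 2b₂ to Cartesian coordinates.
(1.5, 2.5, -1)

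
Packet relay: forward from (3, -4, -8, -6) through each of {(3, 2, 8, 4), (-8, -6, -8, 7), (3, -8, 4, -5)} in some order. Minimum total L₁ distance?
78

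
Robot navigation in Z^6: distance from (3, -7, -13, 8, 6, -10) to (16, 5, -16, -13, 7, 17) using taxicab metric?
77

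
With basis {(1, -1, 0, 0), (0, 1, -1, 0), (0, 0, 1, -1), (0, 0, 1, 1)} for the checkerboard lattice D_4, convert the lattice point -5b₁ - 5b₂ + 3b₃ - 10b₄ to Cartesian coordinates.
(-5, 0, -2, -13)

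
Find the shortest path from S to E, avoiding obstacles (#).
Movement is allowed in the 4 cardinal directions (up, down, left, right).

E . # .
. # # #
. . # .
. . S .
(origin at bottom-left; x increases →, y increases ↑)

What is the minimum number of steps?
5
(one shortest path: (2, 0) → (1, 0) → (0, 0) → (0, 1) → (0, 2) → (0, 3))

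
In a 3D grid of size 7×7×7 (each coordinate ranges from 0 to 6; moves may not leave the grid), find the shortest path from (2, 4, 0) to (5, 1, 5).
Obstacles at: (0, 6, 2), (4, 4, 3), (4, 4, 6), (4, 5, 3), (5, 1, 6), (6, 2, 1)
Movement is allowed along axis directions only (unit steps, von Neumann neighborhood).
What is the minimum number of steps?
11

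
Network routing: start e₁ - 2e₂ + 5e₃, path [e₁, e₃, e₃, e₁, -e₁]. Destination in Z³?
(2, -2, 7)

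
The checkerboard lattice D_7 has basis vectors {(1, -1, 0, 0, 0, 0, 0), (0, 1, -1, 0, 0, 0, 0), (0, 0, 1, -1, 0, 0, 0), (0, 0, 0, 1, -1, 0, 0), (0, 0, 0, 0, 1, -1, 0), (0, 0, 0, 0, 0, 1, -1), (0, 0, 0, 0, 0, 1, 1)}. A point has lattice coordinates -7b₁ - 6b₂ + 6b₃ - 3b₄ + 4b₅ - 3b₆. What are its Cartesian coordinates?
(-7, 1, 12, -9, 7, -7, 3)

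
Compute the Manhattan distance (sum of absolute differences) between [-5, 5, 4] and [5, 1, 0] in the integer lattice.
18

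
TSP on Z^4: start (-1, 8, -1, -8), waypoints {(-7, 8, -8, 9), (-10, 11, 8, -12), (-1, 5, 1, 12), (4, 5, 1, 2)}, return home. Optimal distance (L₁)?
124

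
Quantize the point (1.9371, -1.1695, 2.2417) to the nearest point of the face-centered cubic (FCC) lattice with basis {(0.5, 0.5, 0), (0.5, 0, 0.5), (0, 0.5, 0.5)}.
(2, -1, 2)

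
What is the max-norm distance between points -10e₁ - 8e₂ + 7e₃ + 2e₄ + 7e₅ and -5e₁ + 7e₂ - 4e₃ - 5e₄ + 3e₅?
15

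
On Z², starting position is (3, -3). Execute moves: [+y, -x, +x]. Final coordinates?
(3, -2)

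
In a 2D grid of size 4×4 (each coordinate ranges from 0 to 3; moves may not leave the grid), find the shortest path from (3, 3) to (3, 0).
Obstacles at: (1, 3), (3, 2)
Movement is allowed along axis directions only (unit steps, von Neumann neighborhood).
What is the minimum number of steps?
5
(one shortest path: (3, 3) → (2, 3) → (2, 2) → (2, 1) → (3, 1) → (3, 0))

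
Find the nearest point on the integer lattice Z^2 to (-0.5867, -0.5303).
(-1, -1)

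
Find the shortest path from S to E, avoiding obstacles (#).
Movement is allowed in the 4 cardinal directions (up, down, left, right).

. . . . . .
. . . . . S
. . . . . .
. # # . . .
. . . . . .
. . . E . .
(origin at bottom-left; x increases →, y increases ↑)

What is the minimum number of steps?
6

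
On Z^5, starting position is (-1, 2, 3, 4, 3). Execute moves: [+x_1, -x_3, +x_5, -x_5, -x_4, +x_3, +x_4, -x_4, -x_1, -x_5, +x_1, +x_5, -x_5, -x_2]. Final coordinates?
(0, 1, 3, 3, 2)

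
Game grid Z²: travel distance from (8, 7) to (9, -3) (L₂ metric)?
10.0499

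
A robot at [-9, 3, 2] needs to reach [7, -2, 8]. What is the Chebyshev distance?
16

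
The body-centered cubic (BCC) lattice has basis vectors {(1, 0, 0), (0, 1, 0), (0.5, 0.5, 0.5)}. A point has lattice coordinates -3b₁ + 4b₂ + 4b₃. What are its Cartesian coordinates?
(-1, 6, 2)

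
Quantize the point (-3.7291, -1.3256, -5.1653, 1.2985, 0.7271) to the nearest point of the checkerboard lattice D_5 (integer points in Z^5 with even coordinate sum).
(-4, -1, -5, 1, 1)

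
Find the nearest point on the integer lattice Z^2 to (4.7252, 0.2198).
(5, 0)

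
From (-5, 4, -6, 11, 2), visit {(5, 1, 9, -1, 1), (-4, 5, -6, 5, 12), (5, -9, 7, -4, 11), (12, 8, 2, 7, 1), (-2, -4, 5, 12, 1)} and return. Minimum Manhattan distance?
176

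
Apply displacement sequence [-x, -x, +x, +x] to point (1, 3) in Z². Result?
(1, 3)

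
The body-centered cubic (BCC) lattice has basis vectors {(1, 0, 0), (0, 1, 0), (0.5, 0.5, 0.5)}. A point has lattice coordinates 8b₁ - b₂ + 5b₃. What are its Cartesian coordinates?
(10.5, 1.5, 2.5)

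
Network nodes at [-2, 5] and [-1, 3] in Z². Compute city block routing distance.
3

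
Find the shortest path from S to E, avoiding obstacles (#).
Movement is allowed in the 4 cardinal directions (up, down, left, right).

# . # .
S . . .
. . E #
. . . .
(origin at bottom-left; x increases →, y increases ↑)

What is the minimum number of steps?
3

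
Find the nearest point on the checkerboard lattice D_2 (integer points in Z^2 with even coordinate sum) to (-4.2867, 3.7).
(-4, 4)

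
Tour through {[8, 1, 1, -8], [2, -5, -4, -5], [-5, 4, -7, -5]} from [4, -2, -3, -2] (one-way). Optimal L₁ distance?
55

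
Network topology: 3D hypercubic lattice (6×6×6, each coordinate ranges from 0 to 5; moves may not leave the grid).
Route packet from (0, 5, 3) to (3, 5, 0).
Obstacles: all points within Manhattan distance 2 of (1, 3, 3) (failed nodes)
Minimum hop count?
6
(one shortest path: (0, 5, 3) → (0, 5, 2) → (1, 5, 2) → (2, 5, 2) → (3, 5, 2) → (3, 5, 1) → (3, 5, 0))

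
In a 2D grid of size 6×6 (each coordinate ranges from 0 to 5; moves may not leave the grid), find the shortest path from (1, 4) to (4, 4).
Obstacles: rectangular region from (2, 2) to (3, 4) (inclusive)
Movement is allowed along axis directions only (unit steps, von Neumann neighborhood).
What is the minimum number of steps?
5
(one shortest path: (1, 4) → (1, 5) → (2, 5) → (3, 5) → (4, 5) → (4, 4))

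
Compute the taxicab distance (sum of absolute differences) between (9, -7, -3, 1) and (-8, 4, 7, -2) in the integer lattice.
41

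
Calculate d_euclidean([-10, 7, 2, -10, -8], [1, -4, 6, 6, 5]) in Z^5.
26.1343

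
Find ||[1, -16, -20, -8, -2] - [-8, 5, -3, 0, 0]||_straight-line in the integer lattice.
29.6479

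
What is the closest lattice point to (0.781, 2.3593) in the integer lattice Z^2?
(1, 2)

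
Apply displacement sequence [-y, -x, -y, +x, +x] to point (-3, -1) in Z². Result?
(-2, -3)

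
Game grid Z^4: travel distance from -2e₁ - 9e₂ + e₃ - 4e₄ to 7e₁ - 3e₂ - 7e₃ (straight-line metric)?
14.0357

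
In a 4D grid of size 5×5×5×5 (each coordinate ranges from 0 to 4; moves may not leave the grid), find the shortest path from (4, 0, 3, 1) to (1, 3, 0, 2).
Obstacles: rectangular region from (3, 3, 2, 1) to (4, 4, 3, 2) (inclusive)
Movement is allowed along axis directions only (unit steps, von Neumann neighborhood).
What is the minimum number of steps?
10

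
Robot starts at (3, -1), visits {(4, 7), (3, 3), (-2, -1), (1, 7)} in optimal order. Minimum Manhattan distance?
22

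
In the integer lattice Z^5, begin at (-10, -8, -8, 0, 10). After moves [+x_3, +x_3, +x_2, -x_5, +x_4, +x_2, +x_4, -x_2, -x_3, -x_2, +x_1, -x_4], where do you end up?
(-9, -8, -7, 1, 9)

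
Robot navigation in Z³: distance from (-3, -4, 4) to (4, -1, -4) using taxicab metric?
18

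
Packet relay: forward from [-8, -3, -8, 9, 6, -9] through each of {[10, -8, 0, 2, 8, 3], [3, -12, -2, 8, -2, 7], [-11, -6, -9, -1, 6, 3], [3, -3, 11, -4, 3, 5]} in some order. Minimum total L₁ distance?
140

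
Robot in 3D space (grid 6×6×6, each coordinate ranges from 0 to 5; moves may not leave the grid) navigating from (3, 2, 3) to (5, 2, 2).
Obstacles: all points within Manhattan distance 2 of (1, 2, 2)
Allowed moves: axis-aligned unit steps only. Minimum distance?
3
(one shortest path: (3, 2, 3) → (4, 2, 3) → (5, 2, 3) → (5, 2, 2))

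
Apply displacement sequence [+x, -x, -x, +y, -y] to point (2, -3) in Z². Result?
(1, -3)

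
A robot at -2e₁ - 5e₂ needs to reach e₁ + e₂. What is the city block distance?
9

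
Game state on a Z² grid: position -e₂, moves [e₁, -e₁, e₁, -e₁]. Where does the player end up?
(0, -1)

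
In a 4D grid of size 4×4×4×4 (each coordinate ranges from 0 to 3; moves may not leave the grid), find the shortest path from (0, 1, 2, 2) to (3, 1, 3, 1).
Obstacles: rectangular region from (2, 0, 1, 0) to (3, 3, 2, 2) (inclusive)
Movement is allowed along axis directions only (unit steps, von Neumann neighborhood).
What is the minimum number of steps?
5
(one shortest path: (0, 1, 2, 2) → (1, 1, 2, 2) → (1, 1, 3, 2) → (2, 1, 3, 2) → (3, 1, 3, 2) → (3, 1, 3, 1))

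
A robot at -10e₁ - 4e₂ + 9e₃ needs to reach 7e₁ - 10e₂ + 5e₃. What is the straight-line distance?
18.4662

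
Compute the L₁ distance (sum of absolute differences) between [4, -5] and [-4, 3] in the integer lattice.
16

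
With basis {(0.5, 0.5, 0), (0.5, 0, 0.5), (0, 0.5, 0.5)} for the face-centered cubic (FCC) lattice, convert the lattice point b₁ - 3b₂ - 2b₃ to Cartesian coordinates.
(-1, -0.5, -2.5)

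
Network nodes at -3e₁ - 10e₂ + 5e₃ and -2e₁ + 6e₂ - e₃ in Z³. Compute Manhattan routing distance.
23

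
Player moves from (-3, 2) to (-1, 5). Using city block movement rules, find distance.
5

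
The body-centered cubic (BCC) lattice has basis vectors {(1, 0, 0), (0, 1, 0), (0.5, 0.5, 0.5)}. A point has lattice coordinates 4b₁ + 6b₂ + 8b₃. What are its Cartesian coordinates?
(8, 10, 4)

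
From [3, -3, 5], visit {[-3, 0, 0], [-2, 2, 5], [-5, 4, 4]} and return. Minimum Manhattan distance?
40
(one optimal route: (3, -3, 5) → (-3, 0, 0) → (-5, 4, 4) → (-2, 2, 5) → (3, -3, 5))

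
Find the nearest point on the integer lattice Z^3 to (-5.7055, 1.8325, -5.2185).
(-6, 2, -5)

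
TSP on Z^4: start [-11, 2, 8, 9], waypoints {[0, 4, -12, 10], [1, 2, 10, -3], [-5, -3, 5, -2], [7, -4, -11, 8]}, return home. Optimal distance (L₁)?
134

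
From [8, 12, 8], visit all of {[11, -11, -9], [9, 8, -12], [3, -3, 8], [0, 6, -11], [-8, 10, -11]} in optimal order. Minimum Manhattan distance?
101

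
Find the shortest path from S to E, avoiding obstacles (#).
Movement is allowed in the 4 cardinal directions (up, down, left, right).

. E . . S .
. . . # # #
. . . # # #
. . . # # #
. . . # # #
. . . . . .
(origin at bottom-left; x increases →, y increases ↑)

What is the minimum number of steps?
3
(one shortest path: (4, 5) → (3, 5) → (2, 5) → (1, 5))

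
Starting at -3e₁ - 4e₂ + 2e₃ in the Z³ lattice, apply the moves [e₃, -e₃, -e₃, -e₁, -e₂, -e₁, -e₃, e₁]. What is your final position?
(-4, -5, 0)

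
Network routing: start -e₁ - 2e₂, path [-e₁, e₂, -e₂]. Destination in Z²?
(-2, -2)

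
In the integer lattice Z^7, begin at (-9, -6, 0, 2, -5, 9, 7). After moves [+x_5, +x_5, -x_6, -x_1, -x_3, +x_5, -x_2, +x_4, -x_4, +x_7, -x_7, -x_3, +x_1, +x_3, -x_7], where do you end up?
(-9, -7, -1, 2, -2, 8, 6)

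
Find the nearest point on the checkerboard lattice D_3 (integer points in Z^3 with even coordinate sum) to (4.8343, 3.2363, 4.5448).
(5, 3, 4)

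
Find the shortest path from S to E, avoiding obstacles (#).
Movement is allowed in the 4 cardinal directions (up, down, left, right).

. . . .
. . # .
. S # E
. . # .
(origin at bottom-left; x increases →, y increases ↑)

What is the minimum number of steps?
6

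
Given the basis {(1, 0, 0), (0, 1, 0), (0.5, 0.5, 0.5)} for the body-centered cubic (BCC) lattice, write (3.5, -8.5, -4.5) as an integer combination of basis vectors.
8b₁ - 4b₂ - 9b₃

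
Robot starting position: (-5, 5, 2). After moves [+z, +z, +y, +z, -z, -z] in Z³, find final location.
(-5, 6, 3)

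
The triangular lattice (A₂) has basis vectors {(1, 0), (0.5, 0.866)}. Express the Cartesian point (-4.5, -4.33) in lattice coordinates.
-2b₁ - 5b₂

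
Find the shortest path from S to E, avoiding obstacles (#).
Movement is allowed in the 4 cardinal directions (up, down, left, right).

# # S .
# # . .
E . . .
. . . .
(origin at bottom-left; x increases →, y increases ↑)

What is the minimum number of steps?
4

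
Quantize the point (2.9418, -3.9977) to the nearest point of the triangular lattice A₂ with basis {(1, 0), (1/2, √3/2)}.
(3, -3.464)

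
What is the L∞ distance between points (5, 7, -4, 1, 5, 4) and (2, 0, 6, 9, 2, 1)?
10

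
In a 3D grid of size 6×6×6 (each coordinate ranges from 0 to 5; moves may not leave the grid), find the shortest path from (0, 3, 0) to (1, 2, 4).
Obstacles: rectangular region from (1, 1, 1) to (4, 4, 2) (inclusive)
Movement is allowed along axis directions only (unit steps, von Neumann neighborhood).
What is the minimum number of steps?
6
(one shortest path: (0, 3, 0) → (0, 2, 0) → (0, 2, 1) → (0, 2, 2) → (0, 2, 3) → (1, 2, 3) → (1, 2, 4))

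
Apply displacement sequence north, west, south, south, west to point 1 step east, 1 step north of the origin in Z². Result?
(-1, 0)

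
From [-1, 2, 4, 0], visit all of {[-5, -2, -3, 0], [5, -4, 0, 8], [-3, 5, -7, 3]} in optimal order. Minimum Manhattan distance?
58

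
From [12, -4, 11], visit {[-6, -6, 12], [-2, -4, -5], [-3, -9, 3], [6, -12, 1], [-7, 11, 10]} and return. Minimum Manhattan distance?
128
(one optimal route: (12, -4, 11) → (-6, -6, 12) → (-7, 11, 10) → (-2, -4, -5) → (-3, -9, 3) → (6, -12, 1) → (12, -4, 11))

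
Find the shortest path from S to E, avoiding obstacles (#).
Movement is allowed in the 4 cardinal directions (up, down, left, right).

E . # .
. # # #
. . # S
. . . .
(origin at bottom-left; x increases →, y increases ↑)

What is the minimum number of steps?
7
(one shortest path: (3, 1) → (3, 0) → (2, 0) → (1, 0) → (0, 0) → (0, 1) → (0, 2) → (0, 3))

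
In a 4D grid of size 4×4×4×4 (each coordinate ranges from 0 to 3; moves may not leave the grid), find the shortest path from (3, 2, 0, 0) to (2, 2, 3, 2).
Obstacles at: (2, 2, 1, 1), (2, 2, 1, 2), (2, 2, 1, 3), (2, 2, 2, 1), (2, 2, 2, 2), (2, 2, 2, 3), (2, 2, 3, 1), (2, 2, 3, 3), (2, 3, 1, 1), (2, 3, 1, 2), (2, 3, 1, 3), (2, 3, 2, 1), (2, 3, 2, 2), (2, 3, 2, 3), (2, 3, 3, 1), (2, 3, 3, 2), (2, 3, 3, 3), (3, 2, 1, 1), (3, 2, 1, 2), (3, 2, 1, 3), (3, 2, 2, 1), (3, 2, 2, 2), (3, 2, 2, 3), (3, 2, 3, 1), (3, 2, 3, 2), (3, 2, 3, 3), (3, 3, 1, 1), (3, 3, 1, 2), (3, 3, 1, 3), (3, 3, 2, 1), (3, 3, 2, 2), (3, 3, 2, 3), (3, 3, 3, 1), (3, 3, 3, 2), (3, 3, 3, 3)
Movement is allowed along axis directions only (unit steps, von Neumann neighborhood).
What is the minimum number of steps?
8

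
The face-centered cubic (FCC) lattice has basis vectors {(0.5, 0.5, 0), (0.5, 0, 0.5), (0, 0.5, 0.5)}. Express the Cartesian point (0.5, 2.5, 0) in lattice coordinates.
3b₁ - 2b₂ + 2b₃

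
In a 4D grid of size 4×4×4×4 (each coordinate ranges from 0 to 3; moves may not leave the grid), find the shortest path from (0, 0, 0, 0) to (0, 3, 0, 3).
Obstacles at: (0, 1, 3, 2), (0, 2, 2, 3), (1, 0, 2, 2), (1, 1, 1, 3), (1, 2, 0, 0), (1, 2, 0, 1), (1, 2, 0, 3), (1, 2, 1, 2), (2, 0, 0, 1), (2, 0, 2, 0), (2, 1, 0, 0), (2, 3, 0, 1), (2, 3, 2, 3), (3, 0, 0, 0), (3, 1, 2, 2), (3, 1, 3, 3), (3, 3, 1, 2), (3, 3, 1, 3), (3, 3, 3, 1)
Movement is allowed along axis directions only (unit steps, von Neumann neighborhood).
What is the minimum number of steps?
6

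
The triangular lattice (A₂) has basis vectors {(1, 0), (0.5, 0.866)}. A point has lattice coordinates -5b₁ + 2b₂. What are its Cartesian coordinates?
(-4, 1.732)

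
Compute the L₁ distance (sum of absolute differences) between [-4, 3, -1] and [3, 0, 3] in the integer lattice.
14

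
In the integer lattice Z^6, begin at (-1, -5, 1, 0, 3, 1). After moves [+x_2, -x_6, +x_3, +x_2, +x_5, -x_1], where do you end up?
(-2, -3, 2, 0, 4, 0)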